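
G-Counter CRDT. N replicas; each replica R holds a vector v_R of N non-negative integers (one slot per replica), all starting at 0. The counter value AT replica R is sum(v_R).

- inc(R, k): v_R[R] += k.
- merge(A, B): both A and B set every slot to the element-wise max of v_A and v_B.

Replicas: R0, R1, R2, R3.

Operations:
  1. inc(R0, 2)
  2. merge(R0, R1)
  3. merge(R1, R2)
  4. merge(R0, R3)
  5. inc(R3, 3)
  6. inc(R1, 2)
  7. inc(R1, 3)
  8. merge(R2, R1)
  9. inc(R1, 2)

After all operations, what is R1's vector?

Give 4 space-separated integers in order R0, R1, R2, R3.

Op 1: inc R0 by 2 -> R0=(2,0,0,0) value=2
Op 2: merge R0<->R1 -> R0=(2,0,0,0) R1=(2,0,0,0)
Op 3: merge R1<->R2 -> R1=(2,0,0,0) R2=(2,0,0,0)
Op 4: merge R0<->R3 -> R0=(2,0,0,0) R3=(2,0,0,0)
Op 5: inc R3 by 3 -> R3=(2,0,0,3) value=5
Op 6: inc R1 by 2 -> R1=(2,2,0,0) value=4
Op 7: inc R1 by 3 -> R1=(2,5,0,0) value=7
Op 8: merge R2<->R1 -> R2=(2,5,0,0) R1=(2,5,0,0)
Op 9: inc R1 by 2 -> R1=(2,7,0,0) value=9

Answer: 2 7 0 0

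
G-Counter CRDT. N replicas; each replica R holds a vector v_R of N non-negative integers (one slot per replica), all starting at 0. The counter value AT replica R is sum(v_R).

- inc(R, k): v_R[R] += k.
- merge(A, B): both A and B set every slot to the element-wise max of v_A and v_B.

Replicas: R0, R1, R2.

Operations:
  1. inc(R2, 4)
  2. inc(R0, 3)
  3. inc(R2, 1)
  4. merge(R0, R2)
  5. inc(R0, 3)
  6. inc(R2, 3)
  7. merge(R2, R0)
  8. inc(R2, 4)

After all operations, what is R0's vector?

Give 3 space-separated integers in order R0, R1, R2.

Answer: 6 0 8

Derivation:
Op 1: inc R2 by 4 -> R2=(0,0,4) value=4
Op 2: inc R0 by 3 -> R0=(3,0,0) value=3
Op 3: inc R2 by 1 -> R2=(0,0,5) value=5
Op 4: merge R0<->R2 -> R0=(3,0,5) R2=(3,0,5)
Op 5: inc R0 by 3 -> R0=(6,0,5) value=11
Op 6: inc R2 by 3 -> R2=(3,0,8) value=11
Op 7: merge R2<->R0 -> R2=(6,0,8) R0=(6,0,8)
Op 8: inc R2 by 4 -> R2=(6,0,12) value=18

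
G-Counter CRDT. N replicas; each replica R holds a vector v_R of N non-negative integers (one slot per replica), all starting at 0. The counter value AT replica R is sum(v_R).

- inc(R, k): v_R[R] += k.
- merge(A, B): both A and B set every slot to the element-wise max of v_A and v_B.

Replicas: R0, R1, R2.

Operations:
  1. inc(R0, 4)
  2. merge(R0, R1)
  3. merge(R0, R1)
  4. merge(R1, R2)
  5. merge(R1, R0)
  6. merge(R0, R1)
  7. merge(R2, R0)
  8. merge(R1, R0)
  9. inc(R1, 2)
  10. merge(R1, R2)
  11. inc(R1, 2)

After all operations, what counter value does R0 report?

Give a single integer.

Answer: 4

Derivation:
Op 1: inc R0 by 4 -> R0=(4,0,0) value=4
Op 2: merge R0<->R1 -> R0=(4,0,0) R1=(4,0,0)
Op 3: merge R0<->R1 -> R0=(4,0,0) R1=(4,0,0)
Op 4: merge R1<->R2 -> R1=(4,0,0) R2=(4,0,0)
Op 5: merge R1<->R0 -> R1=(4,0,0) R0=(4,0,0)
Op 6: merge R0<->R1 -> R0=(4,0,0) R1=(4,0,0)
Op 7: merge R2<->R0 -> R2=(4,0,0) R0=(4,0,0)
Op 8: merge R1<->R0 -> R1=(4,0,0) R0=(4,0,0)
Op 9: inc R1 by 2 -> R1=(4,2,0) value=6
Op 10: merge R1<->R2 -> R1=(4,2,0) R2=(4,2,0)
Op 11: inc R1 by 2 -> R1=(4,4,0) value=8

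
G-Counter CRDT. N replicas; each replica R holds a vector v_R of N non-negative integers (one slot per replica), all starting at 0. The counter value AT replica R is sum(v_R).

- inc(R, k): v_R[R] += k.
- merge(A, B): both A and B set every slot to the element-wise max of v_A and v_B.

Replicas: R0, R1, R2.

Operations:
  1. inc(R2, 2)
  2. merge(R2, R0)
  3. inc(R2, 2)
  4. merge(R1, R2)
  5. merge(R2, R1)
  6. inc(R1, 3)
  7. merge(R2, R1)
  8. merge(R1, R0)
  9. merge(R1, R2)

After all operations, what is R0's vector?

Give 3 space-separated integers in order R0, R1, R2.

Answer: 0 3 4

Derivation:
Op 1: inc R2 by 2 -> R2=(0,0,2) value=2
Op 2: merge R2<->R0 -> R2=(0,0,2) R0=(0,0,2)
Op 3: inc R2 by 2 -> R2=(0,0,4) value=4
Op 4: merge R1<->R2 -> R1=(0,0,4) R2=(0,0,4)
Op 5: merge R2<->R1 -> R2=(0,0,4) R1=(0,0,4)
Op 6: inc R1 by 3 -> R1=(0,3,4) value=7
Op 7: merge R2<->R1 -> R2=(0,3,4) R1=(0,3,4)
Op 8: merge R1<->R0 -> R1=(0,3,4) R0=(0,3,4)
Op 9: merge R1<->R2 -> R1=(0,3,4) R2=(0,3,4)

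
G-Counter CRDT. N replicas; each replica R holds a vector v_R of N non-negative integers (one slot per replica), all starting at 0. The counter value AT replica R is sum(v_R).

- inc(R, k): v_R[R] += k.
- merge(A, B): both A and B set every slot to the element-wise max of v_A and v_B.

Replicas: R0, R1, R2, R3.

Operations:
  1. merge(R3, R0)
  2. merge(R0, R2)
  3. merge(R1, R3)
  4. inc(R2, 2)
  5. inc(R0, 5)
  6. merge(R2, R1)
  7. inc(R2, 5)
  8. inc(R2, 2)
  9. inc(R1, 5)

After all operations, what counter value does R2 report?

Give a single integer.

Op 1: merge R3<->R0 -> R3=(0,0,0,0) R0=(0,0,0,0)
Op 2: merge R0<->R2 -> R0=(0,0,0,0) R2=(0,0,0,0)
Op 3: merge R1<->R3 -> R1=(0,0,0,0) R3=(0,0,0,0)
Op 4: inc R2 by 2 -> R2=(0,0,2,0) value=2
Op 5: inc R0 by 5 -> R0=(5,0,0,0) value=5
Op 6: merge R2<->R1 -> R2=(0,0,2,0) R1=(0,0,2,0)
Op 7: inc R2 by 5 -> R2=(0,0,7,0) value=7
Op 8: inc R2 by 2 -> R2=(0,0,9,0) value=9
Op 9: inc R1 by 5 -> R1=(0,5,2,0) value=7

Answer: 9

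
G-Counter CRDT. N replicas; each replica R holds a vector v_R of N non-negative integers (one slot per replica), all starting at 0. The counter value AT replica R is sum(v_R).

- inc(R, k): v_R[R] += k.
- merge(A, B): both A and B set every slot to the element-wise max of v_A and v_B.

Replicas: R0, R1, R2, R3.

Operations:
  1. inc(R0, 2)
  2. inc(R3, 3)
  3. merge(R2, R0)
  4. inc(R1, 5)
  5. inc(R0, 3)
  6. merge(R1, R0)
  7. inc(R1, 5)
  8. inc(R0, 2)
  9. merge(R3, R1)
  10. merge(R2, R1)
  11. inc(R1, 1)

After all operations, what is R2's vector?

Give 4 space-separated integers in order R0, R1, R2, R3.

Op 1: inc R0 by 2 -> R0=(2,0,0,0) value=2
Op 2: inc R3 by 3 -> R3=(0,0,0,3) value=3
Op 3: merge R2<->R0 -> R2=(2,0,0,0) R0=(2,0,0,0)
Op 4: inc R1 by 5 -> R1=(0,5,0,0) value=5
Op 5: inc R0 by 3 -> R0=(5,0,0,0) value=5
Op 6: merge R1<->R0 -> R1=(5,5,0,0) R0=(5,5,0,0)
Op 7: inc R1 by 5 -> R1=(5,10,0,0) value=15
Op 8: inc R0 by 2 -> R0=(7,5,0,0) value=12
Op 9: merge R3<->R1 -> R3=(5,10,0,3) R1=(5,10,0,3)
Op 10: merge R2<->R1 -> R2=(5,10,0,3) R1=(5,10,0,3)
Op 11: inc R1 by 1 -> R1=(5,11,0,3) value=19

Answer: 5 10 0 3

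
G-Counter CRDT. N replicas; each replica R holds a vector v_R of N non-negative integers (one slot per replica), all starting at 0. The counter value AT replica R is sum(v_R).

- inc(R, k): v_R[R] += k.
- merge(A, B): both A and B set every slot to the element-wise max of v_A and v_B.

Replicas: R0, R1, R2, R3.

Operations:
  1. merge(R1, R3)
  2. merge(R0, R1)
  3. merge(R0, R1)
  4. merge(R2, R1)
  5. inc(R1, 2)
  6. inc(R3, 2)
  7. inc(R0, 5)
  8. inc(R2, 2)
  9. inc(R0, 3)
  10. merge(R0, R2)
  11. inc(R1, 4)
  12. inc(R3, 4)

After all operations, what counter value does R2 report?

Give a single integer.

Op 1: merge R1<->R3 -> R1=(0,0,0,0) R3=(0,0,0,0)
Op 2: merge R0<->R1 -> R0=(0,0,0,0) R1=(0,0,0,0)
Op 3: merge R0<->R1 -> R0=(0,0,0,0) R1=(0,0,0,0)
Op 4: merge R2<->R1 -> R2=(0,0,0,0) R1=(0,0,0,0)
Op 5: inc R1 by 2 -> R1=(0,2,0,0) value=2
Op 6: inc R3 by 2 -> R3=(0,0,0,2) value=2
Op 7: inc R0 by 5 -> R0=(5,0,0,0) value=5
Op 8: inc R2 by 2 -> R2=(0,0,2,0) value=2
Op 9: inc R0 by 3 -> R0=(8,0,0,0) value=8
Op 10: merge R0<->R2 -> R0=(8,0,2,0) R2=(8,0,2,0)
Op 11: inc R1 by 4 -> R1=(0,6,0,0) value=6
Op 12: inc R3 by 4 -> R3=(0,0,0,6) value=6

Answer: 10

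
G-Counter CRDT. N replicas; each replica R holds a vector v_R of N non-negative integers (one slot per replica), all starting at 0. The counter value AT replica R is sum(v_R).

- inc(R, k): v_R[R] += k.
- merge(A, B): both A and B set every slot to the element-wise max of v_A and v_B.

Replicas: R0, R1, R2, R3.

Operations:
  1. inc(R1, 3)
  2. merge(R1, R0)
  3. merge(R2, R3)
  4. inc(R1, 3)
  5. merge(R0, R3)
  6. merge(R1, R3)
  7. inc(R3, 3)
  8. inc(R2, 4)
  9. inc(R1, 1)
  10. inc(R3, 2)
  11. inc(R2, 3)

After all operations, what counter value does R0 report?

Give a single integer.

Answer: 3

Derivation:
Op 1: inc R1 by 3 -> R1=(0,3,0,0) value=3
Op 2: merge R1<->R0 -> R1=(0,3,0,0) R0=(0,3,0,0)
Op 3: merge R2<->R3 -> R2=(0,0,0,0) R3=(0,0,0,0)
Op 4: inc R1 by 3 -> R1=(0,6,0,0) value=6
Op 5: merge R0<->R3 -> R0=(0,3,0,0) R3=(0,3,0,0)
Op 6: merge R1<->R3 -> R1=(0,6,0,0) R3=(0,6,0,0)
Op 7: inc R3 by 3 -> R3=(0,6,0,3) value=9
Op 8: inc R2 by 4 -> R2=(0,0,4,0) value=4
Op 9: inc R1 by 1 -> R1=(0,7,0,0) value=7
Op 10: inc R3 by 2 -> R3=(0,6,0,5) value=11
Op 11: inc R2 by 3 -> R2=(0,0,7,0) value=7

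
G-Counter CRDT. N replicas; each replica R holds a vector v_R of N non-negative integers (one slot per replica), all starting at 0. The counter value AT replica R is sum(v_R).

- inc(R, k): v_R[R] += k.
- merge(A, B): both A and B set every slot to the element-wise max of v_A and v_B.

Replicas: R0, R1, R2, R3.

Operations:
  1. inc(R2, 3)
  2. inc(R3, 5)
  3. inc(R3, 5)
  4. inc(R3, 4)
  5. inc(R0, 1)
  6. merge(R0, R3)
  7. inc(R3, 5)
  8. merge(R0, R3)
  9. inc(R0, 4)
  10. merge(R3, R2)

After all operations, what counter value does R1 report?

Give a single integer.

Op 1: inc R2 by 3 -> R2=(0,0,3,0) value=3
Op 2: inc R3 by 5 -> R3=(0,0,0,5) value=5
Op 3: inc R3 by 5 -> R3=(0,0,0,10) value=10
Op 4: inc R3 by 4 -> R3=(0,0,0,14) value=14
Op 5: inc R0 by 1 -> R0=(1,0,0,0) value=1
Op 6: merge R0<->R3 -> R0=(1,0,0,14) R3=(1,0,0,14)
Op 7: inc R3 by 5 -> R3=(1,0,0,19) value=20
Op 8: merge R0<->R3 -> R0=(1,0,0,19) R3=(1,0,0,19)
Op 9: inc R0 by 4 -> R0=(5,0,0,19) value=24
Op 10: merge R3<->R2 -> R3=(1,0,3,19) R2=(1,0,3,19)

Answer: 0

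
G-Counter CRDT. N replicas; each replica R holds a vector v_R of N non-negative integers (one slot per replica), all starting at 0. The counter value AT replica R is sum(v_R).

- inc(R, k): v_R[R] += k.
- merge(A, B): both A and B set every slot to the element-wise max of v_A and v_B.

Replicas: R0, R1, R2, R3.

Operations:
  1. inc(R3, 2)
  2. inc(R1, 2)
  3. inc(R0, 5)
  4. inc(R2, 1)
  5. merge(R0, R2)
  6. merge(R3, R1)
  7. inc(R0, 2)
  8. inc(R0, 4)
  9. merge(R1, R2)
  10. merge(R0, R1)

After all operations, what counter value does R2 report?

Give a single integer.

Answer: 10

Derivation:
Op 1: inc R3 by 2 -> R3=(0,0,0,2) value=2
Op 2: inc R1 by 2 -> R1=(0,2,0,0) value=2
Op 3: inc R0 by 5 -> R0=(5,0,0,0) value=5
Op 4: inc R2 by 1 -> R2=(0,0,1,0) value=1
Op 5: merge R0<->R2 -> R0=(5,0,1,0) R2=(5,0,1,0)
Op 6: merge R3<->R1 -> R3=(0,2,0,2) R1=(0,2,0,2)
Op 7: inc R0 by 2 -> R0=(7,0,1,0) value=8
Op 8: inc R0 by 4 -> R0=(11,0,1,0) value=12
Op 9: merge R1<->R2 -> R1=(5,2,1,2) R2=(5,2,1,2)
Op 10: merge R0<->R1 -> R0=(11,2,1,2) R1=(11,2,1,2)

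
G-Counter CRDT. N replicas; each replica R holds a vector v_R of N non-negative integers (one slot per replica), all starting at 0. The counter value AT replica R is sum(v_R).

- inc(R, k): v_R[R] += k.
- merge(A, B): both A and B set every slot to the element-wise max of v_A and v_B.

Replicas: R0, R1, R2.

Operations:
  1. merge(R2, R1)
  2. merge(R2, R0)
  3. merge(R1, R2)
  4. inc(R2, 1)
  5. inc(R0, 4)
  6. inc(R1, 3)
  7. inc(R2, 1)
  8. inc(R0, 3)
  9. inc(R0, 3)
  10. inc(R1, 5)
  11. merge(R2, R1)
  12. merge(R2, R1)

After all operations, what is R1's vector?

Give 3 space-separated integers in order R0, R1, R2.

Op 1: merge R2<->R1 -> R2=(0,0,0) R1=(0,0,0)
Op 2: merge R2<->R0 -> R2=(0,0,0) R0=(0,0,0)
Op 3: merge R1<->R2 -> R1=(0,0,0) R2=(0,0,0)
Op 4: inc R2 by 1 -> R2=(0,0,1) value=1
Op 5: inc R0 by 4 -> R0=(4,0,0) value=4
Op 6: inc R1 by 3 -> R1=(0,3,0) value=3
Op 7: inc R2 by 1 -> R2=(0,0,2) value=2
Op 8: inc R0 by 3 -> R0=(7,0,0) value=7
Op 9: inc R0 by 3 -> R0=(10,0,0) value=10
Op 10: inc R1 by 5 -> R1=(0,8,0) value=8
Op 11: merge R2<->R1 -> R2=(0,8,2) R1=(0,8,2)
Op 12: merge R2<->R1 -> R2=(0,8,2) R1=(0,8,2)

Answer: 0 8 2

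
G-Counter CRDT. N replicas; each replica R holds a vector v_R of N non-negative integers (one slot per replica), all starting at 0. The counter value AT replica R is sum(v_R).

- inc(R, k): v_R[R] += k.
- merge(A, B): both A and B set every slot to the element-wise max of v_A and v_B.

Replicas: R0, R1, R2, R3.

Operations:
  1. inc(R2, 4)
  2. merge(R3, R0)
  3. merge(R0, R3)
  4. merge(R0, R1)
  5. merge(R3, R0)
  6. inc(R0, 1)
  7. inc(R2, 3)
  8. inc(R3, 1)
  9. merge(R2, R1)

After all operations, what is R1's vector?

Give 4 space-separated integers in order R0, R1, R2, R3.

Answer: 0 0 7 0

Derivation:
Op 1: inc R2 by 4 -> R2=(0,0,4,0) value=4
Op 2: merge R3<->R0 -> R3=(0,0,0,0) R0=(0,0,0,0)
Op 3: merge R0<->R3 -> R0=(0,0,0,0) R3=(0,0,0,0)
Op 4: merge R0<->R1 -> R0=(0,0,0,0) R1=(0,0,0,0)
Op 5: merge R3<->R0 -> R3=(0,0,0,0) R0=(0,0,0,0)
Op 6: inc R0 by 1 -> R0=(1,0,0,0) value=1
Op 7: inc R2 by 3 -> R2=(0,0,7,0) value=7
Op 8: inc R3 by 1 -> R3=(0,0,0,1) value=1
Op 9: merge R2<->R1 -> R2=(0,0,7,0) R1=(0,0,7,0)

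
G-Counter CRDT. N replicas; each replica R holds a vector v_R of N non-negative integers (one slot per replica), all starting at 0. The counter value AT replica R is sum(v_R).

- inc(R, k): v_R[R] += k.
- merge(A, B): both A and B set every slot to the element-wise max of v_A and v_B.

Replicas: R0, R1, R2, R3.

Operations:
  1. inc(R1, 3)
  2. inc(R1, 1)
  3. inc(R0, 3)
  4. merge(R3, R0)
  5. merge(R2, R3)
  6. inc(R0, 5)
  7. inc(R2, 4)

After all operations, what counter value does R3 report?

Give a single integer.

Op 1: inc R1 by 3 -> R1=(0,3,0,0) value=3
Op 2: inc R1 by 1 -> R1=(0,4,0,0) value=4
Op 3: inc R0 by 3 -> R0=(3,0,0,0) value=3
Op 4: merge R3<->R0 -> R3=(3,0,0,0) R0=(3,0,0,0)
Op 5: merge R2<->R3 -> R2=(3,0,0,0) R3=(3,0,0,0)
Op 6: inc R0 by 5 -> R0=(8,0,0,0) value=8
Op 7: inc R2 by 4 -> R2=(3,0,4,0) value=7

Answer: 3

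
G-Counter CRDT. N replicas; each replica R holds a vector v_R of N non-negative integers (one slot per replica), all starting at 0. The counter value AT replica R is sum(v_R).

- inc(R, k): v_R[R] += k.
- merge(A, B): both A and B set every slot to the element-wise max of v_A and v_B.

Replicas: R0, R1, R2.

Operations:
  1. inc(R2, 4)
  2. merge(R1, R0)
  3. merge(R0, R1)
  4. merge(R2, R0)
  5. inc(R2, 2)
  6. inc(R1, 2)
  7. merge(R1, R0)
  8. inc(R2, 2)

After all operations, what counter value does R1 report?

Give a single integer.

Op 1: inc R2 by 4 -> R2=(0,0,4) value=4
Op 2: merge R1<->R0 -> R1=(0,0,0) R0=(0,0,0)
Op 3: merge R0<->R1 -> R0=(0,0,0) R1=(0,0,0)
Op 4: merge R2<->R0 -> R2=(0,0,4) R0=(0,0,4)
Op 5: inc R2 by 2 -> R2=(0,0,6) value=6
Op 6: inc R1 by 2 -> R1=(0,2,0) value=2
Op 7: merge R1<->R0 -> R1=(0,2,4) R0=(0,2,4)
Op 8: inc R2 by 2 -> R2=(0,0,8) value=8

Answer: 6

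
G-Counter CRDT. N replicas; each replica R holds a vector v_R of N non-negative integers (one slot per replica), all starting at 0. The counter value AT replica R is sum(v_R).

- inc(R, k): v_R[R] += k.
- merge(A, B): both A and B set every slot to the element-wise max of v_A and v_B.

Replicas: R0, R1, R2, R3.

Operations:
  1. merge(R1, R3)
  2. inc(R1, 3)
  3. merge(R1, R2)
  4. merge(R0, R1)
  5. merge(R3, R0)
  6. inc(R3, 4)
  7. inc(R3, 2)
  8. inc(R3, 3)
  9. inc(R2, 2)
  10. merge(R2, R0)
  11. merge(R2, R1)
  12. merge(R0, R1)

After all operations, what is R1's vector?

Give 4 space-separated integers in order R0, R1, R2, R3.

Answer: 0 3 2 0

Derivation:
Op 1: merge R1<->R3 -> R1=(0,0,0,0) R3=(0,0,0,0)
Op 2: inc R1 by 3 -> R1=(0,3,0,0) value=3
Op 3: merge R1<->R2 -> R1=(0,3,0,0) R2=(0,3,0,0)
Op 4: merge R0<->R1 -> R0=(0,3,0,0) R1=(0,3,0,0)
Op 5: merge R3<->R0 -> R3=(0,3,0,0) R0=(0,3,0,0)
Op 6: inc R3 by 4 -> R3=(0,3,0,4) value=7
Op 7: inc R3 by 2 -> R3=(0,3,0,6) value=9
Op 8: inc R3 by 3 -> R3=(0,3,0,9) value=12
Op 9: inc R2 by 2 -> R2=(0,3,2,0) value=5
Op 10: merge R2<->R0 -> R2=(0,3,2,0) R0=(0,3,2,0)
Op 11: merge R2<->R1 -> R2=(0,3,2,0) R1=(0,3,2,0)
Op 12: merge R0<->R1 -> R0=(0,3,2,0) R1=(0,3,2,0)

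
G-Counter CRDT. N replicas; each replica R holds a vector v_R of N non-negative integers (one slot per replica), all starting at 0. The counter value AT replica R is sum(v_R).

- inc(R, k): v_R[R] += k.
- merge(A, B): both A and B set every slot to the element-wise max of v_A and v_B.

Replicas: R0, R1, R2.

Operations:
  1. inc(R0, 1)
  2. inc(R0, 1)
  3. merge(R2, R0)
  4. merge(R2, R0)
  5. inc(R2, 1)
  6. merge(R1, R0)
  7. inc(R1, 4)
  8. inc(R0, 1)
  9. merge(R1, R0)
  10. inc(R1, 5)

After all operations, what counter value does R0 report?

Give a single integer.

Answer: 7

Derivation:
Op 1: inc R0 by 1 -> R0=(1,0,0) value=1
Op 2: inc R0 by 1 -> R0=(2,0,0) value=2
Op 3: merge R2<->R0 -> R2=(2,0,0) R0=(2,0,0)
Op 4: merge R2<->R0 -> R2=(2,0,0) R0=(2,0,0)
Op 5: inc R2 by 1 -> R2=(2,0,1) value=3
Op 6: merge R1<->R0 -> R1=(2,0,0) R0=(2,0,0)
Op 7: inc R1 by 4 -> R1=(2,4,0) value=6
Op 8: inc R0 by 1 -> R0=(3,0,0) value=3
Op 9: merge R1<->R0 -> R1=(3,4,0) R0=(3,4,0)
Op 10: inc R1 by 5 -> R1=(3,9,0) value=12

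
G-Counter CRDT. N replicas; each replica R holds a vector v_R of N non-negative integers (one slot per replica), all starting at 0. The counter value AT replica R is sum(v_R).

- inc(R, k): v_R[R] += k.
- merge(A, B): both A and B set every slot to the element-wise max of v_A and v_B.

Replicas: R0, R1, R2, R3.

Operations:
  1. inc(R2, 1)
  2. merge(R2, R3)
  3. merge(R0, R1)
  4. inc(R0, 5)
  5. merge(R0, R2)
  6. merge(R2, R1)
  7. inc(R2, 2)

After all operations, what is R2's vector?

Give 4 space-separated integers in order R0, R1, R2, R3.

Answer: 5 0 3 0

Derivation:
Op 1: inc R2 by 1 -> R2=(0,0,1,0) value=1
Op 2: merge R2<->R3 -> R2=(0,0,1,0) R3=(0,0,1,0)
Op 3: merge R0<->R1 -> R0=(0,0,0,0) R1=(0,0,0,0)
Op 4: inc R0 by 5 -> R0=(5,0,0,0) value=5
Op 5: merge R0<->R2 -> R0=(5,0,1,0) R2=(5,0,1,0)
Op 6: merge R2<->R1 -> R2=(5,0,1,0) R1=(5,0,1,0)
Op 7: inc R2 by 2 -> R2=(5,0,3,0) value=8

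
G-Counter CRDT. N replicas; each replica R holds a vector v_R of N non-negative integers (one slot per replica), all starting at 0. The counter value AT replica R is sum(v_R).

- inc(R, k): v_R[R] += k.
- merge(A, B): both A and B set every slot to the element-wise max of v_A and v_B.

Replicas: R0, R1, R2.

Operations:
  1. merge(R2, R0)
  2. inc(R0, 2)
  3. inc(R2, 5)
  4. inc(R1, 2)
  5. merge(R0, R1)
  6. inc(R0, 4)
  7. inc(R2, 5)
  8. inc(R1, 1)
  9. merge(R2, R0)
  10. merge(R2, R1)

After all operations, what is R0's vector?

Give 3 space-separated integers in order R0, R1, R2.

Answer: 6 2 10

Derivation:
Op 1: merge R2<->R0 -> R2=(0,0,0) R0=(0,0,0)
Op 2: inc R0 by 2 -> R0=(2,0,0) value=2
Op 3: inc R2 by 5 -> R2=(0,0,5) value=5
Op 4: inc R1 by 2 -> R1=(0,2,0) value=2
Op 5: merge R0<->R1 -> R0=(2,2,0) R1=(2,2,0)
Op 6: inc R0 by 4 -> R0=(6,2,0) value=8
Op 7: inc R2 by 5 -> R2=(0,0,10) value=10
Op 8: inc R1 by 1 -> R1=(2,3,0) value=5
Op 9: merge R2<->R0 -> R2=(6,2,10) R0=(6,2,10)
Op 10: merge R2<->R1 -> R2=(6,3,10) R1=(6,3,10)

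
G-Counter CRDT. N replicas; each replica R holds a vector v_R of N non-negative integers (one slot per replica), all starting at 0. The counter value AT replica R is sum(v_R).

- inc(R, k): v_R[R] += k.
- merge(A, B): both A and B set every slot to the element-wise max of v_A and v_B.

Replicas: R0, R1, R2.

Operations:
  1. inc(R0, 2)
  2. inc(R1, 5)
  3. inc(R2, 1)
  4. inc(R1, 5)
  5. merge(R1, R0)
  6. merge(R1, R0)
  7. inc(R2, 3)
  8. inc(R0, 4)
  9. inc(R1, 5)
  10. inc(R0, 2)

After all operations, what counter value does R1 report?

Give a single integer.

Answer: 17

Derivation:
Op 1: inc R0 by 2 -> R0=(2,0,0) value=2
Op 2: inc R1 by 5 -> R1=(0,5,0) value=5
Op 3: inc R2 by 1 -> R2=(0,0,1) value=1
Op 4: inc R1 by 5 -> R1=(0,10,0) value=10
Op 5: merge R1<->R0 -> R1=(2,10,0) R0=(2,10,0)
Op 6: merge R1<->R0 -> R1=(2,10,0) R0=(2,10,0)
Op 7: inc R2 by 3 -> R2=(0,0,4) value=4
Op 8: inc R0 by 4 -> R0=(6,10,0) value=16
Op 9: inc R1 by 5 -> R1=(2,15,0) value=17
Op 10: inc R0 by 2 -> R0=(8,10,0) value=18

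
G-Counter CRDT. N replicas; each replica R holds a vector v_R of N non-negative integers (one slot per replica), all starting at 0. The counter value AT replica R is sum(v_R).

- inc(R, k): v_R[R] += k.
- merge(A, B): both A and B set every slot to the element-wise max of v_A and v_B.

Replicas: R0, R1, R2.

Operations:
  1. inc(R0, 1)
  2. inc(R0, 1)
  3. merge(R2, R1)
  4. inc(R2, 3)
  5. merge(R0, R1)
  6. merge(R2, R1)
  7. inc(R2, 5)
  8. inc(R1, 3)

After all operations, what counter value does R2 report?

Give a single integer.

Answer: 10

Derivation:
Op 1: inc R0 by 1 -> R0=(1,0,0) value=1
Op 2: inc R0 by 1 -> R0=(2,0,0) value=2
Op 3: merge R2<->R1 -> R2=(0,0,0) R1=(0,0,0)
Op 4: inc R2 by 3 -> R2=(0,0,3) value=3
Op 5: merge R0<->R1 -> R0=(2,0,0) R1=(2,0,0)
Op 6: merge R2<->R1 -> R2=(2,0,3) R1=(2,0,3)
Op 7: inc R2 by 5 -> R2=(2,0,8) value=10
Op 8: inc R1 by 3 -> R1=(2,3,3) value=8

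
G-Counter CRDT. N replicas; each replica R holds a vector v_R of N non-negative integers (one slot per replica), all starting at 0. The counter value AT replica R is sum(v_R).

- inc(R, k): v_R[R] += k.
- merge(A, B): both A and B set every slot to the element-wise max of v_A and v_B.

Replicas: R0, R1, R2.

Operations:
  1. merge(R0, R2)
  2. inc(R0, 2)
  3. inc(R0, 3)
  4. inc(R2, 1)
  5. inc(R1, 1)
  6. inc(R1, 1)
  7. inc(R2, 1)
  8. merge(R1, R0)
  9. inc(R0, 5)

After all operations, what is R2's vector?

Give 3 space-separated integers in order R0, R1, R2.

Op 1: merge R0<->R2 -> R0=(0,0,0) R2=(0,0,0)
Op 2: inc R0 by 2 -> R0=(2,0,0) value=2
Op 3: inc R0 by 3 -> R0=(5,0,0) value=5
Op 4: inc R2 by 1 -> R2=(0,0,1) value=1
Op 5: inc R1 by 1 -> R1=(0,1,0) value=1
Op 6: inc R1 by 1 -> R1=(0,2,0) value=2
Op 7: inc R2 by 1 -> R2=(0,0,2) value=2
Op 8: merge R1<->R0 -> R1=(5,2,0) R0=(5,2,0)
Op 9: inc R0 by 5 -> R0=(10,2,0) value=12

Answer: 0 0 2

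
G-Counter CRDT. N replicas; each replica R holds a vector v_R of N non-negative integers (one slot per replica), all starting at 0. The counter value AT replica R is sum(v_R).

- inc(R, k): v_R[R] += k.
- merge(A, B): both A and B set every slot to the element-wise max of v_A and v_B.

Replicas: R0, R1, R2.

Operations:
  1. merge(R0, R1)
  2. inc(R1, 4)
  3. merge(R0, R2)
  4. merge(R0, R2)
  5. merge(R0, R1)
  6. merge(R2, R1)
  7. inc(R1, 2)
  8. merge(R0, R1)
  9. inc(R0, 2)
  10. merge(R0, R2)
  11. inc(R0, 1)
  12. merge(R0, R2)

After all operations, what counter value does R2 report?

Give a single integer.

Answer: 9

Derivation:
Op 1: merge R0<->R1 -> R0=(0,0,0) R1=(0,0,0)
Op 2: inc R1 by 4 -> R1=(0,4,0) value=4
Op 3: merge R0<->R2 -> R0=(0,0,0) R2=(0,0,0)
Op 4: merge R0<->R2 -> R0=(0,0,0) R2=(0,0,0)
Op 5: merge R0<->R1 -> R0=(0,4,0) R1=(0,4,0)
Op 6: merge R2<->R1 -> R2=(0,4,0) R1=(0,4,0)
Op 7: inc R1 by 2 -> R1=(0,6,0) value=6
Op 8: merge R0<->R1 -> R0=(0,6,0) R1=(0,6,0)
Op 9: inc R0 by 2 -> R0=(2,6,0) value=8
Op 10: merge R0<->R2 -> R0=(2,6,0) R2=(2,6,0)
Op 11: inc R0 by 1 -> R0=(3,6,0) value=9
Op 12: merge R0<->R2 -> R0=(3,6,0) R2=(3,6,0)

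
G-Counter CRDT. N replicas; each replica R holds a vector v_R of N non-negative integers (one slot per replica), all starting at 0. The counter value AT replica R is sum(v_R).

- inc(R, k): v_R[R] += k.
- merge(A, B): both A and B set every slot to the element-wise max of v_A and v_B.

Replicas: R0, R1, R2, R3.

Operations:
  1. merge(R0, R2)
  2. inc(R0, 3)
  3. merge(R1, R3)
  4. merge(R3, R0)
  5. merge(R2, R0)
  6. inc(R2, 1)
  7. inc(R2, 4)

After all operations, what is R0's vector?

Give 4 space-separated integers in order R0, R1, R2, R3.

Op 1: merge R0<->R2 -> R0=(0,0,0,0) R2=(0,0,0,0)
Op 2: inc R0 by 3 -> R0=(3,0,0,0) value=3
Op 3: merge R1<->R3 -> R1=(0,0,0,0) R3=(0,0,0,0)
Op 4: merge R3<->R0 -> R3=(3,0,0,0) R0=(3,0,0,0)
Op 5: merge R2<->R0 -> R2=(3,0,0,0) R0=(3,0,0,0)
Op 6: inc R2 by 1 -> R2=(3,0,1,0) value=4
Op 7: inc R2 by 4 -> R2=(3,0,5,0) value=8

Answer: 3 0 0 0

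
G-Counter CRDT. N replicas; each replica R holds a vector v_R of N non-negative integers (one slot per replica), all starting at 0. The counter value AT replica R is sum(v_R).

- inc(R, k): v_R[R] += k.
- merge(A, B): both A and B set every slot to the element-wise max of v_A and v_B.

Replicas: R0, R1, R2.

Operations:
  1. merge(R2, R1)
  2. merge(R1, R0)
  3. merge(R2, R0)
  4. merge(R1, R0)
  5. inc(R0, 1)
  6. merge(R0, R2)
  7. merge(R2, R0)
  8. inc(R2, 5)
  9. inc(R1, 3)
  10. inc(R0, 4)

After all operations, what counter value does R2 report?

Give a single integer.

Op 1: merge R2<->R1 -> R2=(0,0,0) R1=(0,0,0)
Op 2: merge R1<->R0 -> R1=(0,0,0) R0=(0,0,0)
Op 3: merge R2<->R0 -> R2=(0,0,0) R0=(0,0,0)
Op 4: merge R1<->R0 -> R1=(0,0,0) R0=(0,0,0)
Op 5: inc R0 by 1 -> R0=(1,0,0) value=1
Op 6: merge R0<->R2 -> R0=(1,0,0) R2=(1,0,0)
Op 7: merge R2<->R0 -> R2=(1,0,0) R0=(1,0,0)
Op 8: inc R2 by 5 -> R2=(1,0,5) value=6
Op 9: inc R1 by 3 -> R1=(0,3,0) value=3
Op 10: inc R0 by 4 -> R0=(5,0,0) value=5

Answer: 6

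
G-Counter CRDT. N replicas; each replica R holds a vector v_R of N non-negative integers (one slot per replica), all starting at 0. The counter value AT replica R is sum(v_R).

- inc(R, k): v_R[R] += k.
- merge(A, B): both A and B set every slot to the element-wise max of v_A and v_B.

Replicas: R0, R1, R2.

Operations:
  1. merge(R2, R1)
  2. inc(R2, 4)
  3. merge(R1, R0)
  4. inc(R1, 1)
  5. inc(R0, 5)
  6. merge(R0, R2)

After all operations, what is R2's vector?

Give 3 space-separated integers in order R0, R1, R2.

Answer: 5 0 4

Derivation:
Op 1: merge R2<->R1 -> R2=(0,0,0) R1=(0,0,0)
Op 2: inc R2 by 4 -> R2=(0,0,4) value=4
Op 3: merge R1<->R0 -> R1=(0,0,0) R0=(0,0,0)
Op 4: inc R1 by 1 -> R1=(0,1,0) value=1
Op 5: inc R0 by 5 -> R0=(5,0,0) value=5
Op 6: merge R0<->R2 -> R0=(5,0,4) R2=(5,0,4)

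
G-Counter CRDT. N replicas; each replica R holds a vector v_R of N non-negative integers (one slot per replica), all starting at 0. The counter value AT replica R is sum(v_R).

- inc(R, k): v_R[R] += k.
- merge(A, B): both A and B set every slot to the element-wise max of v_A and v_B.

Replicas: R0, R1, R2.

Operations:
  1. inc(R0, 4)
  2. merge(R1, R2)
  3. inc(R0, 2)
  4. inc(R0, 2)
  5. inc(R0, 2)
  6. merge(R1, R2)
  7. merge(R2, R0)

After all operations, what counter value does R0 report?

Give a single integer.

Op 1: inc R0 by 4 -> R0=(4,0,0) value=4
Op 2: merge R1<->R2 -> R1=(0,0,0) R2=(0,0,0)
Op 3: inc R0 by 2 -> R0=(6,0,0) value=6
Op 4: inc R0 by 2 -> R0=(8,0,0) value=8
Op 5: inc R0 by 2 -> R0=(10,0,0) value=10
Op 6: merge R1<->R2 -> R1=(0,0,0) R2=(0,0,0)
Op 7: merge R2<->R0 -> R2=(10,0,0) R0=(10,0,0)

Answer: 10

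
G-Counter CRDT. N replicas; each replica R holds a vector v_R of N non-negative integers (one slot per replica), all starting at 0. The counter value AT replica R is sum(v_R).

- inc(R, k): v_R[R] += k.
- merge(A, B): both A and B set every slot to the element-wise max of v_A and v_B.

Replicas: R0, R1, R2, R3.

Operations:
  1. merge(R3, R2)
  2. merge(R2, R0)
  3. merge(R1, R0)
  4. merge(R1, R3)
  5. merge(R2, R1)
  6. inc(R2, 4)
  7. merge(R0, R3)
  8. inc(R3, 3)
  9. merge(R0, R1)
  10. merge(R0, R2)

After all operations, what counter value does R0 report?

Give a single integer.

Answer: 4

Derivation:
Op 1: merge R3<->R2 -> R3=(0,0,0,0) R2=(0,0,0,0)
Op 2: merge R2<->R0 -> R2=(0,0,0,0) R0=(0,0,0,0)
Op 3: merge R1<->R0 -> R1=(0,0,0,0) R0=(0,0,0,0)
Op 4: merge R1<->R3 -> R1=(0,0,0,0) R3=(0,0,0,0)
Op 5: merge R2<->R1 -> R2=(0,0,0,0) R1=(0,0,0,0)
Op 6: inc R2 by 4 -> R2=(0,0,4,0) value=4
Op 7: merge R0<->R3 -> R0=(0,0,0,0) R3=(0,0,0,0)
Op 8: inc R3 by 3 -> R3=(0,0,0,3) value=3
Op 9: merge R0<->R1 -> R0=(0,0,0,0) R1=(0,0,0,0)
Op 10: merge R0<->R2 -> R0=(0,0,4,0) R2=(0,0,4,0)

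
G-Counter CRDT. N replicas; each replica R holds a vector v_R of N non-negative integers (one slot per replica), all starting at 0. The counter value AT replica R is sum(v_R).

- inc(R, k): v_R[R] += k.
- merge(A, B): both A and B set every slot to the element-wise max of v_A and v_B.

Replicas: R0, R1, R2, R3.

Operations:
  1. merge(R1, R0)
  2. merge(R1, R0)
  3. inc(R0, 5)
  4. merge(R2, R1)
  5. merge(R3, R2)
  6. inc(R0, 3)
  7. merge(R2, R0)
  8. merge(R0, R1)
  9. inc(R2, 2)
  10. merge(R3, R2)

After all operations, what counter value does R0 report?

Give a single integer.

Answer: 8

Derivation:
Op 1: merge R1<->R0 -> R1=(0,0,0,0) R0=(0,0,0,0)
Op 2: merge R1<->R0 -> R1=(0,0,0,0) R0=(0,0,0,0)
Op 3: inc R0 by 5 -> R0=(5,0,0,0) value=5
Op 4: merge R2<->R1 -> R2=(0,0,0,0) R1=(0,0,0,0)
Op 5: merge R3<->R2 -> R3=(0,0,0,0) R2=(0,0,0,0)
Op 6: inc R0 by 3 -> R0=(8,0,0,0) value=8
Op 7: merge R2<->R0 -> R2=(8,0,0,0) R0=(8,0,0,0)
Op 8: merge R0<->R1 -> R0=(8,0,0,0) R1=(8,0,0,0)
Op 9: inc R2 by 2 -> R2=(8,0,2,0) value=10
Op 10: merge R3<->R2 -> R3=(8,0,2,0) R2=(8,0,2,0)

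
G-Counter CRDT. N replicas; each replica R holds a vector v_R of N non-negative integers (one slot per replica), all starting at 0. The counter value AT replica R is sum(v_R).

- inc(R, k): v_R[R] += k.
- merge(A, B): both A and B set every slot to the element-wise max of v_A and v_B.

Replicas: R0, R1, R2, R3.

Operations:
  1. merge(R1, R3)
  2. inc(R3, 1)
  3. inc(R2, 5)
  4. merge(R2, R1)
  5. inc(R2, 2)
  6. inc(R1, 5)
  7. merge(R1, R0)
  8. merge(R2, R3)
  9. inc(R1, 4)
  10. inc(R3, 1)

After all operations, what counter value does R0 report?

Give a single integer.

Answer: 10

Derivation:
Op 1: merge R1<->R3 -> R1=(0,0,0,0) R3=(0,0,0,0)
Op 2: inc R3 by 1 -> R3=(0,0,0,1) value=1
Op 3: inc R2 by 5 -> R2=(0,0,5,0) value=5
Op 4: merge R2<->R1 -> R2=(0,0,5,0) R1=(0,0,5,0)
Op 5: inc R2 by 2 -> R2=(0,0,7,0) value=7
Op 6: inc R1 by 5 -> R1=(0,5,5,0) value=10
Op 7: merge R1<->R0 -> R1=(0,5,5,0) R0=(0,5,5,0)
Op 8: merge R2<->R3 -> R2=(0,0,7,1) R3=(0,0,7,1)
Op 9: inc R1 by 4 -> R1=(0,9,5,0) value=14
Op 10: inc R3 by 1 -> R3=(0,0,7,2) value=9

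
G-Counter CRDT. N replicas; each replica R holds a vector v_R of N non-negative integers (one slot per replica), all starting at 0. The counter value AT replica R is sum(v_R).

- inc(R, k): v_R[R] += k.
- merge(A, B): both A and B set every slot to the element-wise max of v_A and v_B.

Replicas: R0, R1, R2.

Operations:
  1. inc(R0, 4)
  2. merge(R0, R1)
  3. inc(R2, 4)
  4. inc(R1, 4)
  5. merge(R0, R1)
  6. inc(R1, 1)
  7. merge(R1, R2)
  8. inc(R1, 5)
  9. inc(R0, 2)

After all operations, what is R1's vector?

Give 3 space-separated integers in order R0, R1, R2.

Op 1: inc R0 by 4 -> R0=(4,0,0) value=4
Op 2: merge R0<->R1 -> R0=(4,0,0) R1=(4,0,0)
Op 3: inc R2 by 4 -> R2=(0,0,4) value=4
Op 4: inc R1 by 4 -> R1=(4,4,0) value=8
Op 5: merge R0<->R1 -> R0=(4,4,0) R1=(4,4,0)
Op 6: inc R1 by 1 -> R1=(4,5,0) value=9
Op 7: merge R1<->R2 -> R1=(4,5,4) R2=(4,5,4)
Op 8: inc R1 by 5 -> R1=(4,10,4) value=18
Op 9: inc R0 by 2 -> R0=(6,4,0) value=10

Answer: 4 10 4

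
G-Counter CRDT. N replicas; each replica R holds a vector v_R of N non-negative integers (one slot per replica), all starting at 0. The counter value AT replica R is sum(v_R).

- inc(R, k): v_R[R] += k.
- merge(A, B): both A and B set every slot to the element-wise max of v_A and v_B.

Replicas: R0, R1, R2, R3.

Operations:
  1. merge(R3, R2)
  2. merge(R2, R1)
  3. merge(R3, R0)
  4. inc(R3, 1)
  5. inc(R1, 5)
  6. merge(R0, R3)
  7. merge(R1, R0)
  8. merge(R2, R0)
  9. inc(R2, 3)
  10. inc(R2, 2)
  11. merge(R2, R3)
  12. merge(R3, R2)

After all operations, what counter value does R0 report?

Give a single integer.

Answer: 6

Derivation:
Op 1: merge R3<->R2 -> R3=(0,0,0,0) R2=(0,0,0,0)
Op 2: merge R2<->R1 -> R2=(0,0,0,0) R1=(0,0,0,0)
Op 3: merge R3<->R0 -> R3=(0,0,0,0) R0=(0,0,0,0)
Op 4: inc R3 by 1 -> R3=(0,0,0,1) value=1
Op 5: inc R1 by 5 -> R1=(0,5,0,0) value=5
Op 6: merge R0<->R3 -> R0=(0,0,0,1) R3=(0,0,0,1)
Op 7: merge R1<->R0 -> R1=(0,5,0,1) R0=(0,5,0,1)
Op 8: merge R2<->R0 -> R2=(0,5,0,1) R0=(0,5,0,1)
Op 9: inc R2 by 3 -> R2=(0,5,3,1) value=9
Op 10: inc R2 by 2 -> R2=(0,5,5,1) value=11
Op 11: merge R2<->R3 -> R2=(0,5,5,1) R3=(0,5,5,1)
Op 12: merge R3<->R2 -> R3=(0,5,5,1) R2=(0,5,5,1)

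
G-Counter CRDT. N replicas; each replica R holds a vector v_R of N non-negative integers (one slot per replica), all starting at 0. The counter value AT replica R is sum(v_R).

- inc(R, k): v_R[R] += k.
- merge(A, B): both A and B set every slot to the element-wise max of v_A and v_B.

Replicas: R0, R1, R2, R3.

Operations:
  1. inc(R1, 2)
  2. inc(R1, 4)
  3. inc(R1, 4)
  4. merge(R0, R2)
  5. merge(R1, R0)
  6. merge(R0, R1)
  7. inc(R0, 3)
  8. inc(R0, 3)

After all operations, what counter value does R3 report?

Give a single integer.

Op 1: inc R1 by 2 -> R1=(0,2,0,0) value=2
Op 2: inc R1 by 4 -> R1=(0,6,0,0) value=6
Op 3: inc R1 by 4 -> R1=(0,10,0,0) value=10
Op 4: merge R0<->R2 -> R0=(0,0,0,0) R2=(0,0,0,0)
Op 5: merge R1<->R0 -> R1=(0,10,0,0) R0=(0,10,0,0)
Op 6: merge R0<->R1 -> R0=(0,10,0,0) R1=(0,10,0,0)
Op 7: inc R0 by 3 -> R0=(3,10,0,0) value=13
Op 8: inc R0 by 3 -> R0=(6,10,0,0) value=16

Answer: 0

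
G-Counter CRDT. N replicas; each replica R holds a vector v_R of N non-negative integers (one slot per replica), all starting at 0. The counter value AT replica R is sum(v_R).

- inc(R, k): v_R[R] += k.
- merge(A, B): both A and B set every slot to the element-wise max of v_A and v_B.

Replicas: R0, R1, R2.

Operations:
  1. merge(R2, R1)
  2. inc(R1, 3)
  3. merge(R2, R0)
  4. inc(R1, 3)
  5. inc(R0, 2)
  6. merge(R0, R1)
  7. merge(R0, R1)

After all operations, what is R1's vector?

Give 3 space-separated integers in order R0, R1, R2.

Answer: 2 6 0

Derivation:
Op 1: merge R2<->R1 -> R2=(0,0,0) R1=(0,0,0)
Op 2: inc R1 by 3 -> R1=(0,3,0) value=3
Op 3: merge R2<->R0 -> R2=(0,0,0) R0=(0,0,0)
Op 4: inc R1 by 3 -> R1=(0,6,0) value=6
Op 5: inc R0 by 2 -> R0=(2,0,0) value=2
Op 6: merge R0<->R1 -> R0=(2,6,0) R1=(2,6,0)
Op 7: merge R0<->R1 -> R0=(2,6,0) R1=(2,6,0)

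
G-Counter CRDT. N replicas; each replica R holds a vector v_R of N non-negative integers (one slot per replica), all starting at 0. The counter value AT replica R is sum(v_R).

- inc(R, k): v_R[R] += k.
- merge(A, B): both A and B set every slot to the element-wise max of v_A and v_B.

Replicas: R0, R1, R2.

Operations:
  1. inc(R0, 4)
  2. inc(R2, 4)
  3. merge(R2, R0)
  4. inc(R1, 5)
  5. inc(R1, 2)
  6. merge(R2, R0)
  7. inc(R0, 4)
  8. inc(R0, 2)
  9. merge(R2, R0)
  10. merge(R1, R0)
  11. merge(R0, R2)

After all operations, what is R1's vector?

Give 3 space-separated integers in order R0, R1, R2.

Answer: 10 7 4

Derivation:
Op 1: inc R0 by 4 -> R0=(4,0,0) value=4
Op 2: inc R2 by 4 -> R2=(0,0,4) value=4
Op 3: merge R2<->R0 -> R2=(4,0,4) R0=(4,0,4)
Op 4: inc R1 by 5 -> R1=(0,5,0) value=5
Op 5: inc R1 by 2 -> R1=(0,7,0) value=7
Op 6: merge R2<->R0 -> R2=(4,0,4) R0=(4,0,4)
Op 7: inc R0 by 4 -> R0=(8,0,4) value=12
Op 8: inc R0 by 2 -> R0=(10,0,4) value=14
Op 9: merge R2<->R0 -> R2=(10,0,4) R0=(10,0,4)
Op 10: merge R1<->R0 -> R1=(10,7,4) R0=(10,7,4)
Op 11: merge R0<->R2 -> R0=(10,7,4) R2=(10,7,4)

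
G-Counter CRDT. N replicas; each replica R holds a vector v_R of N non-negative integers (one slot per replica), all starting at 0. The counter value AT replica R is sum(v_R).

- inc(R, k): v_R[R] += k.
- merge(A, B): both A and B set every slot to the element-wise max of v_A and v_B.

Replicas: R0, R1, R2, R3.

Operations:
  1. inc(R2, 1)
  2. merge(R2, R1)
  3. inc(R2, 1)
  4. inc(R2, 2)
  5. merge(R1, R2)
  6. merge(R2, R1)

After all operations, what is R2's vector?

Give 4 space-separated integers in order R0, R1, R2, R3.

Answer: 0 0 4 0

Derivation:
Op 1: inc R2 by 1 -> R2=(0,0,1,0) value=1
Op 2: merge R2<->R1 -> R2=(0,0,1,0) R1=(0,0,1,0)
Op 3: inc R2 by 1 -> R2=(0,0,2,0) value=2
Op 4: inc R2 by 2 -> R2=(0,0,4,0) value=4
Op 5: merge R1<->R2 -> R1=(0,0,4,0) R2=(0,0,4,0)
Op 6: merge R2<->R1 -> R2=(0,0,4,0) R1=(0,0,4,0)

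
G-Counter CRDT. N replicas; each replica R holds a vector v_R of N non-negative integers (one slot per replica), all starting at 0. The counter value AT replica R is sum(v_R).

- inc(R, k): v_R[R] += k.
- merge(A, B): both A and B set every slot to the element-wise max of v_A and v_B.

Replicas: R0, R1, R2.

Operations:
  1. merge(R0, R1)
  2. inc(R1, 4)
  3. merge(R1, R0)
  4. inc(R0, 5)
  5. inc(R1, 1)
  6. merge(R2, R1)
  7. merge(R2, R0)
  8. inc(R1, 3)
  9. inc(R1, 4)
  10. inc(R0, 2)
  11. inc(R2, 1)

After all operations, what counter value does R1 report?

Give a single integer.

Op 1: merge R0<->R1 -> R0=(0,0,0) R1=(0,0,0)
Op 2: inc R1 by 4 -> R1=(0,4,0) value=4
Op 3: merge R1<->R0 -> R1=(0,4,0) R0=(0,4,0)
Op 4: inc R0 by 5 -> R0=(5,4,0) value=9
Op 5: inc R1 by 1 -> R1=(0,5,0) value=5
Op 6: merge R2<->R1 -> R2=(0,5,0) R1=(0,5,0)
Op 7: merge R2<->R0 -> R2=(5,5,0) R0=(5,5,0)
Op 8: inc R1 by 3 -> R1=(0,8,0) value=8
Op 9: inc R1 by 4 -> R1=(0,12,0) value=12
Op 10: inc R0 by 2 -> R0=(7,5,0) value=12
Op 11: inc R2 by 1 -> R2=(5,5,1) value=11

Answer: 12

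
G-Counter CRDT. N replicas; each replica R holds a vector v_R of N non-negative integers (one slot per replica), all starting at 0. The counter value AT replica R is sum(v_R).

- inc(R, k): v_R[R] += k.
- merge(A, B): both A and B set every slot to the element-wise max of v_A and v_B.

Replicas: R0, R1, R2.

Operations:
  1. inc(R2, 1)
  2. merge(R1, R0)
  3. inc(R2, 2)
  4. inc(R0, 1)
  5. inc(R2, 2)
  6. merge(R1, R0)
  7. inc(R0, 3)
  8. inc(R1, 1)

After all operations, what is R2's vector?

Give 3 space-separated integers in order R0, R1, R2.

Answer: 0 0 5

Derivation:
Op 1: inc R2 by 1 -> R2=(0,0,1) value=1
Op 2: merge R1<->R0 -> R1=(0,0,0) R0=(0,0,0)
Op 3: inc R2 by 2 -> R2=(0,0,3) value=3
Op 4: inc R0 by 1 -> R0=(1,0,0) value=1
Op 5: inc R2 by 2 -> R2=(0,0,5) value=5
Op 6: merge R1<->R0 -> R1=(1,0,0) R0=(1,0,0)
Op 7: inc R0 by 3 -> R0=(4,0,0) value=4
Op 8: inc R1 by 1 -> R1=(1,1,0) value=2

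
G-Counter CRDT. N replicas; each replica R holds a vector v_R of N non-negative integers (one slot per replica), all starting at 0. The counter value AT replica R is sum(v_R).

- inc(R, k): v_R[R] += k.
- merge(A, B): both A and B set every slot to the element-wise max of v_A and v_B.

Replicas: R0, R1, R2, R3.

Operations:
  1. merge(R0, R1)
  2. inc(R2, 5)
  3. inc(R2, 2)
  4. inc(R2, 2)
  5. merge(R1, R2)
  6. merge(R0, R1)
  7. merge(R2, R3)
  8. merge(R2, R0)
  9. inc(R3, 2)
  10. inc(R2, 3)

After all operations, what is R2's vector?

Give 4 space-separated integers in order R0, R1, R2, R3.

Op 1: merge R0<->R1 -> R0=(0,0,0,0) R1=(0,0,0,0)
Op 2: inc R2 by 5 -> R2=(0,0,5,0) value=5
Op 3: inc R2 by 2 -> R2=(0,0,7,0) value=7
Op 4: inc R2 by 2 -> R2=(0,0,9,0) value=9
Op 5: merge R1<->R2 -> R1=(0,0,9,0) R2=(0,0,9,0)
Op 6: merge R0<->R1 -> R0=(0,0,9,0) R1=(0,0,9,0)
Op 7: merge R2<->R3 -> R2=(0,0,9,0) R3=(0,0,9,0)
Op 8: merge R2<->R0 -> R2=(0,0,9,0) R0=(0,0,9,0)
Op 9: inc R3 by 2 -> R3=(0,0,9,2) value=11
Op 10: inc R2 by 3 -> R2=(0,0,12,0) value=12

Answer: 0 0 12 0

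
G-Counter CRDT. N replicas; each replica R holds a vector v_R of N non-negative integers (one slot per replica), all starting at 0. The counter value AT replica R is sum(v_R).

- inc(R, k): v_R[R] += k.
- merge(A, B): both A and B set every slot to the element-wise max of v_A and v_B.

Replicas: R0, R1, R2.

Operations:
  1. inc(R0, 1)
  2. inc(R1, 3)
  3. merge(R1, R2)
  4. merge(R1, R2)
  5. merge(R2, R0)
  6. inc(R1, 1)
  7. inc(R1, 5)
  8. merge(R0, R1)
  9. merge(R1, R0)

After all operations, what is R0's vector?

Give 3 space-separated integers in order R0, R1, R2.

Op 1: inc R0 by 1 -> R0=(1,0,0) value=1
Op 2: inc R1 by 3 -> R1=(0,3,0) value=3
Op 3: merge R1<->R2 -> R1=(0,3,0) R2=(0,3,0)
Op 4: merge R1<->R2 -> R1=(0,3,0) R2=(0,3,0)
Op 5: merge R2<->R0 -> R2=(1,3,0) R0=(1,3,0)
Op 6: inc R1 by 1 -> R1=(0,4,0) value=4
Op 7: inc R1 by 5 -> R1=(0,9,0) value=9
Op 8: merge R0<->R1 -> R0=(1,9,0) R1=(1,9,0)
Op 9: merge R1<->R0 -> R1=(1,9,0) R0=(1,9,0)

Answer: 1 9 0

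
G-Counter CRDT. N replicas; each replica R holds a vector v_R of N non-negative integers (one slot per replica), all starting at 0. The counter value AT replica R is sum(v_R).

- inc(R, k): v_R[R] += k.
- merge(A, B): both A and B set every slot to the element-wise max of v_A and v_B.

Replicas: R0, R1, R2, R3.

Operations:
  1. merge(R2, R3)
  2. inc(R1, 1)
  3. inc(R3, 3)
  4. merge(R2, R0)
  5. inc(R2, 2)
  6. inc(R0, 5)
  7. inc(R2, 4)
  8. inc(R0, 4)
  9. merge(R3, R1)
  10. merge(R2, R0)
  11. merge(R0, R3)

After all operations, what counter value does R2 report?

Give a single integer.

Op 1: merge R2<->R3 -> R2=(0,0,0,0) R3=(0,0,0,0)
Op 2: inc R1 by 1 -> R1=(0,1,0,0) value=1
Op 3: inc R3 by 3 -> R3=(0,0,0,3) value=3
Op 4: merge R2<->R0 -> R2=(0,0,0,0) R0=(0,0,0,0)
Op 5: inc R2 by 2 -> R2=(0,0,2,0) value=2
Op 6: inc R0 by 5 -> R0=(5,0,0,0) value=5
Op 7: inc R2 by 4 -> R2=(0,0,6,0) value=6
Op 8: inc R0 by 4 -> R0=(9,0,0,0) value=9
Op 9: merge R3<->R1 -> R3=(0,1,0,3) R1=(0,1,0,3)
Op 10: merge R2<->R0 -> R2=(9,0,6,0) R0=(9,0,6,0)
Op 11: merge R0<->R3 -> R0=(9,1,6,3) R3=(9,1,6,3)

Answer: 15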